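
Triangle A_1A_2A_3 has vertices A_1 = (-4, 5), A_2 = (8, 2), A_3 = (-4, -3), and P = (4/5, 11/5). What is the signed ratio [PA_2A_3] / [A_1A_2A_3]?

[A_1A_2A_3] = ½·((-4)·(2−(-3)) + 8·(-3−5) + (-4)·(5−2)) = ½·(-20 − 64 − 12) = -48.
[PA_2A_3] = ½·((4/5)·(2−(-3)) + 8·(-3−(11/5)) + (-4)·(11/5−2)) = ½·(4 − 208/5 − 4/5) = -96/5, so the ratio is (-96/5)/(-48) = 2/5.

2/5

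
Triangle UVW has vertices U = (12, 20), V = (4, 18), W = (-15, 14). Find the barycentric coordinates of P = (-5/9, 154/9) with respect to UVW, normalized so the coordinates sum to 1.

(2/9, 4/9, 1/3)

Signed area of the reference triangle: [UVW] = ½·(12·(18−14) + 4·(14−20) + (-15)·(20−18)) = ½·(48 − 24 − 30) = -3.
[PVW] = ½·((-5/9)·(18−14) + 4·(14−(154/9)) + (-15)·(154/9−18)) = ½·(-20/9 − 112/9 + 40/3) = -2/3, so the U-coordinate is (-2/3)/(-3) = 2/9.
[UPW] = ½·(12·(154/9−14) + (-5/9)·(14−20) + (-15)·(20−(154/9))) = ½·(112/3 + 10/3 − 130/3) = -4/3, so the V-coordinate is 4/9.
[UVP] = ½·(12·(18−(154/9)) + 4·(154/9−20) + (-5/9)·(20−18)) = ½·(32/3 − 104/9 − 10/9) = -1, so the W-coordinate is 1/3.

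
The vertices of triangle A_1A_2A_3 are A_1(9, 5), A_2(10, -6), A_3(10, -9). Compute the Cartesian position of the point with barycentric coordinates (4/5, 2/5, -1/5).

(46/5, 17/5)

P = (4/5)·A_1 + (2/5)·A_2 + (-1/5)·A_3.
x-coordinate: (4/5)·9 + (2/5)·10 + (-1/5)·10 = 46/5.
y-coordinate: (4/5)·5 + (2/5)·(-6) + (-1/5)·(-9) = 17/5.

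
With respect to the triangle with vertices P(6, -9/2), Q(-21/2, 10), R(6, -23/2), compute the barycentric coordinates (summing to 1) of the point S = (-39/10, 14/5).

Signed area of the reference triangle: [PQR] = ½·(6·(10−(-23/2)) + (-21/2)·(-23/2−(-9/2)) + 6·(-9/2−10)) = ½·(129 + 147/2 − 87) = 231/4.
[SQR] = ½·((-39/10)·(10−(-23/2)) + (-21/2)·(-23/2−(14/5)) + 6·(14/5−10)) = ½·(-1677/20 + 3003/20 − 216/5) = 231/20, so the P-coordinate is (231/20)/(231/4) = 1/5.
[PSR] = ½·(6·(14/5−(-23/2)) + (-39/10)·(-23/2−(-9/2)) + 6·(-9/2−(14/5))) = ½·(429/5 + 273/10 − 219/5) = 693/20, so the Q-coordinate is 3/5.
[PQS] = ½·(6·(10−(14/5)) + (-21/2)·(14/5−(-9/2)) + (-39/10)·(-9/2−10)) = ½·(216/5 − 1533/20 + 1131/20) = 231/20, so the R-coordinate is 1/5.

(1/5, 3/5, 1/5)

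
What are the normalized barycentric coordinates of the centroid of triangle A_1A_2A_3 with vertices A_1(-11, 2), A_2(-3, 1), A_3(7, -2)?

(1/3, 1/3, 1/3)

The centroid is the average of the vertices, so each weight is 1/3.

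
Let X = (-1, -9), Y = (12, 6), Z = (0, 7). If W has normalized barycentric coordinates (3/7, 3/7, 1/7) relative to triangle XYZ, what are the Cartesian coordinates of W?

W = (3/7)·X + (3/7)·Y + (1/7)·Z.
x-coordinate: (3/7)·(-1) + (3/7)·12 + (1/7)·0 = 33/7.
y-coordinate: (3/7)·(-9) + (3/7)·6 + (1/7)·7 = -2/7.

(33/7, -2/7)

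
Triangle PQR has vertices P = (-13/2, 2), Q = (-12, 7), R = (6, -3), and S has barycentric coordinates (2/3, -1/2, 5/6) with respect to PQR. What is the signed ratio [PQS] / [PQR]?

The signed ratio [PQS]/[PQR] equals the barycentric coordinate of S at vertex R, which is 5/6.

5/6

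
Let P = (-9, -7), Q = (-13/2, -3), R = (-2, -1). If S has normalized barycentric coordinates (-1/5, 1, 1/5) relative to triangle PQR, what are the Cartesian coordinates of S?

(-51/10, -9/5)

S = (-1/5)·P + 1·Q + (1/5)·R.
x-coordinate: (-1/5)·(-9) + 1·(-13/2) + (1/5)·(-2) = -51/10.
y-coordinate: (-1/5)·(-7) + 1·(-3) + (1/5)·(-1) = -9/5.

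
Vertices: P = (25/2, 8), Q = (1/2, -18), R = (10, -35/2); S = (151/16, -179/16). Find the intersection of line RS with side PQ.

(17/2, -2/3)

Barycentric coordinates of S with respect to PQR: (1/4, 1/8, 5/8).
On side PQ the R-coordinate is zero; dropping S's R-weight 5/8 and renormalizing the remaining 1/4 : 1/8 gives weights 2/3, 1/3 on P, Q.
T = (2/3)·(25/2, 8) + (1/3)·(1/2, -18) = (17/2, -2/3).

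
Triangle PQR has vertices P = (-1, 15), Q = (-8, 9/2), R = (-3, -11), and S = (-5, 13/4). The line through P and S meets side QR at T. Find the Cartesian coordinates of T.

Barycentric coordinates of S with respect to PQR: (1/4, 1/2, 1/4).
On side QR the P-coordinate is zero; dropping S's P-weight 1/4 and renormalizing the remaining 1/2 : 1/4 gives weights 2/3, 1/3 on Q, R.
T = (2/3)·(-8, 9/2) + (1/3)·(-3, -11) = (-19/3, -2/3).

(-19/3, -2/3)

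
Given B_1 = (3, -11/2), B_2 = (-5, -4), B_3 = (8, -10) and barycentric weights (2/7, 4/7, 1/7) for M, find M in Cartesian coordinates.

M = (2/7)·B_1 + (4/7)·B_2 + (1/7)·B_3.
x-coordinate: (2/7)·3 + (4/7)·(-5) + (1/7)·8 = -6/7.
y-coordinate: (2/7)·(-11/2) + (4/7)·(-4) + (1/7)·(-10) = -37/7.

(-6/7, -37/7)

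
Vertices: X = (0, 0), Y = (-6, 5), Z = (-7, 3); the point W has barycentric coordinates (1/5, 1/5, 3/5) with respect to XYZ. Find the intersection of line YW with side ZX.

Line YW meets ZX where the Y-coordinate vanishes; zeroing W's Y-weight and renormalizing leaves Z, X-weights 3/5 : 1/5 → (3/4, 1/4).
So V = (3/4)·Z + (1/4)·X = (-21/4, 9/4).

(-21/4, 9/4)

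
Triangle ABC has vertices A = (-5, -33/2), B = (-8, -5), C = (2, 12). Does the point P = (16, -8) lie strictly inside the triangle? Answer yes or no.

Barycentric coordinates of P: (219/83, -539/166, 267/166).
The three coordinates are positive, negative, positive; a point is interior exactly when all three are positive.

no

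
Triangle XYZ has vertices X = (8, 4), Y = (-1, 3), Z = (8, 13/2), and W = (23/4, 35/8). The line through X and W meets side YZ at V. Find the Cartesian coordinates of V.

Barycentric coordinates of W with respect to XYZ: (1/2, 1/4, 1/4).
On side YZ the X-coordinate is zero; dropping W's X-weight 1/2 and renormalizing the remaining 1/4 : 1/4 gives weights 1/2, 1/2 on Y, Z.
V = (1/2)·(-1, 3) + (1/2)·(8, 13/2) = (7/2, 19/4).

(7/2, 19/4)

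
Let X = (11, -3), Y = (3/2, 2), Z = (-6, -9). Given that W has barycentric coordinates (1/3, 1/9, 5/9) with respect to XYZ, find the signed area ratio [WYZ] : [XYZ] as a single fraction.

The signed ratio [WYZ]/[XYZ] equals the barycentric coordinate of W at vertex X, which is 1/3.

1/3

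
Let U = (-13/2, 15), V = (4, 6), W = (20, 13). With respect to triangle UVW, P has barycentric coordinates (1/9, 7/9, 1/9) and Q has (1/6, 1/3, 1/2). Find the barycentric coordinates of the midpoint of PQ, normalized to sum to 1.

(5/36, 5/9, 11/36)

Since both coordinate triples sum to 1, the midpoint's barycentrics are the componentwise average.
(1/9+1/6)/2 = 5/36; similarly 5/9 and 11/36.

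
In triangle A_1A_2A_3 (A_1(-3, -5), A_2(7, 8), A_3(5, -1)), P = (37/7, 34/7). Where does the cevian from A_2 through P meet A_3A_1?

Barycentric coordinates of P with respect to A_1A_2A_3: (1/7, 5/7, 1/7).
On side A_3A_1 the A_2-coordinate is zero; dropping P's A_2-weight 5/7 and renormalizing the remaining 1/7 : 1/7 gives weights 1/2, 1/2 on A_3, A_1.
Q = (1/2)·(5, -1) + (1/2)·(-3, -5) = (1, -3).

(1, -3)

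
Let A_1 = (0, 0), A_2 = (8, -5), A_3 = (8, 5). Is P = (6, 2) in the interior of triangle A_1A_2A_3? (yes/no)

yes

Barycentric coordinates of P: (1/4, 7/40, 23/40).
The three coordinates are positive, positive, positive; a point is interior exactly when all three are positive.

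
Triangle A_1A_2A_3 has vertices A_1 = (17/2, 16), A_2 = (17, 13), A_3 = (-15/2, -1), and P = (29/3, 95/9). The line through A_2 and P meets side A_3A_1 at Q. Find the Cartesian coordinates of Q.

Barycentric coordinates of P with respect to A_1A_2A_3: (2/9, 5/9, 2/9).
On side A_3A_1 the A_2-coordinate is zero; dropping P's A_2-weight 5/9 and renormalizing the remaining 2/9 : 2/9 gives weights 1/2, 1/2 on A_3, A_1.
Q = (1/2)·(-15/2, -1) + (1/2)·(17/2, 16) = (1/2, 15/2).

(1/2, 15/2)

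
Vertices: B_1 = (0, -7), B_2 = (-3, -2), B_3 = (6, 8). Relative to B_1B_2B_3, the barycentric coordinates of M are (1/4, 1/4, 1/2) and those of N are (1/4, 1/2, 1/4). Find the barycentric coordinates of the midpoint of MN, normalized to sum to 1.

(1/4, 3/8, 3/8)

Since both coordinate triples sum to 1, the midpoint's barycentrics are the componentwise average.
(1/4+1/4)/2 = 1/4; similarly 3/8 and 3/8.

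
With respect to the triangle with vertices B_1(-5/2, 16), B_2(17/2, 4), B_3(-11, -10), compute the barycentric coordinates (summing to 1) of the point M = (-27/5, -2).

Signed area of the reference triangle: [B_1B_2B_3] = ½·((-5/2)·(4−(-10)) + (17/2)·(-10−16) + (-11)·(16−4)) = ½·(-35 − 221 − 132) = -194.
[MB_2B_3] = ½·((-27/5)·(4−(-10)) + (17/2)·(-10−(-2)) + (-11)·(-2−4)) = ½·(-378/5 − 68 + 66) = -194/5, so the B_1-coordinate is (-194/5)/(-194) = 1/5.
[B_1MB_3] = ½·((-5/2)·(-2−(-10)) + (-27/5)·(-10−16) + (-11)·(16−(-2))) = ½·(-20 + 702/5 − 198) = -194/5, so the B_2-coordinate is 1/5.
[B_1B_2M] = ½·((-5/2)·(4−(-2)) + (17/2)·(-2−16) + (-27/5)·(16−4)) = ½·(-15 − 153 − 324/5) = -582/5, so the B_3-coordinate is 3/5.

(1/5, 1/5, 3/5)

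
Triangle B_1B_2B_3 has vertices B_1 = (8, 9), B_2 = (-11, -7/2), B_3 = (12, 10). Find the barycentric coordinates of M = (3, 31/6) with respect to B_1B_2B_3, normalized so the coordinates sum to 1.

Signed area of the reference triangle: [B_1B_2B_3] = ½·(8·(-7/2−10) + (-11)·(10−9) + 12·(9−(-7/2))) = ½·(-108 − 11 + 150) = 31/2.
[MB_2B_3] = ½·(3·(-7/2−10) + (-11)·(10−(31/6)) + 12·(31/6−(-7/2))) = ½·(-81/2 − 319/6 + 104) = 31/6, so the B_1-coordinate is (31/6)/(31/2) = 1/3.
[B_1MB_3] = ½·(8·(31/6−10) + 3·(10−9) + 12·(9−(31/6))) = ½·(-116/3 + 3 + 46) = 31/6, so the B_2-coordinate is 1/3.
[B_1B_2M] = ½·(8·(-7/2−(31/6)) + (-11)·(31/6−9) + 3·(9−(-7/2))) = ½·(-208/3 + 253/6 + 75/2) = 31/6, so the B_3-coordinate is 1/3.
Check: 1/3 + 1/3 + 1/3 = 1.

(1/3, 1/3, 1/3)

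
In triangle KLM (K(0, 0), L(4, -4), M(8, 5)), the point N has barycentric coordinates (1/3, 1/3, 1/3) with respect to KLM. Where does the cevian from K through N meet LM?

(6, 1/2)

Line KN meets LM where the K-coordinate vanishes; zeroing N's K-weight and renormalizing leaves L, M-weights 1/3 : 1/3 → (1/2, 1/2).
So J = (1/2)·L + (1/2)·M = (6, 1/2).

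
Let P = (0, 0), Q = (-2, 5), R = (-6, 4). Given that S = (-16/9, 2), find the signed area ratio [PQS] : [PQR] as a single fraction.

[PQR] = ½·(0·(5−4) + (-2)·(4−0) + (-6)·(0−5)) = ½·(0 − 8 + 30) = 11.
[PQS] = ½·(0·(5−2) + (-2)·(2−0) + (-16/9)·(0−5)) = ½·(0 − 4 + 80/9) = 22/9, so the ratio is (22/9)/11 = 2/9.

2/9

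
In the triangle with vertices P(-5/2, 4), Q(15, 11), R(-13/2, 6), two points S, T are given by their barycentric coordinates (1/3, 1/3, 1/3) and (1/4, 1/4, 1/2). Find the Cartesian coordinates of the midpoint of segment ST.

Barycentric coordinates of the midpoint are the average: (7/24, 7/24, 5/12).
Converting: (7/24)·P + (7/24)·Q + (5/12)·R = (15/16, 55/8).

(15/16, 55/8)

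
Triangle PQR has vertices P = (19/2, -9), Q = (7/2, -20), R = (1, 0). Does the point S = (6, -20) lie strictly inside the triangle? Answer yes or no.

no

Barycentric coordinates of S: (20/59, 50/59, -11/59).
The three coordinates are positive, positive, negative; a point is interior exactly when all three are positive.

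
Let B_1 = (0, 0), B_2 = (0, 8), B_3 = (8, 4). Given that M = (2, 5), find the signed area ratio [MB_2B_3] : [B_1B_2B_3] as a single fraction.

1/4

[B_1B_2B_3] = ½·(0·(8−4) + 0·(4−0) + 8·(0−8)) = ½·(0 + 0 − 64) = -32.
[MB_2B_3] = ½·(2·(8−4) + 0·(4−5) + 8·(5−8)) = ½·(8 + 0 − 24) = -8, so the ratio is (-8)/(-32) = 1/4.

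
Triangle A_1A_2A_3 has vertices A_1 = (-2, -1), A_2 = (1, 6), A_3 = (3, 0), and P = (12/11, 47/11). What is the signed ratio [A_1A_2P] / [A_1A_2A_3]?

[A_1A_2A_3] = ½·((-2)·(6−0) + 1·(0−(-1)) + 3·(-1−6)) = ½·(-12 + 1 − 21) = -16.
[A_1A_2P] = ½·((-2)·(6−(47/11)) + 1·(47/11−(-1)) + (12/11)·(-1−6)) = ½·(-38/11 + 58/11 − 84/11) = -32/11, so the ratio is (-32/11)/(-16) = 2/11.

2/11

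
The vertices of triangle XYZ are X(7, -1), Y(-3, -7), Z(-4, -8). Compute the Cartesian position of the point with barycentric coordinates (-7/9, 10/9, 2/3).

(-103/9, -37/3)

W = (-7/9)·X + (10/9)·Y + (2/3)·Z.
x-coordinate: (-7/9)·7 + (10/9)·(-3) + (2/3)·(-4) = -103/9.
y-coordinate: (-7/9)·(-1) + (10/9)·(-7) + (2/3)·(-8) = -37/3.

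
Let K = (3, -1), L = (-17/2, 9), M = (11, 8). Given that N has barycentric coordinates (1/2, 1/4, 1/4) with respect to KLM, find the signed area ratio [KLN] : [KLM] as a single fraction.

1/4

The signed ratio [KLN]/[KLM] equals the barycentric coordinate of N at vertex M, which is 1/4.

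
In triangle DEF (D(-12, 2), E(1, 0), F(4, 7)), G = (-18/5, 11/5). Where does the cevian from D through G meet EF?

Barycentric coordinates of G with respect to DEF: (2/5, 2/5, 1/5).
On side EF the D-coordinate is zero; dropping G's D-weight 2/5 and renormalizing the remaining 2/5 : 1/5 gives weights 2/3, 1/3 on E, F.
H = (2/3)·(1, 0) + (1/3)·(4, 7) = (2, 7/3).

(2, 7/3)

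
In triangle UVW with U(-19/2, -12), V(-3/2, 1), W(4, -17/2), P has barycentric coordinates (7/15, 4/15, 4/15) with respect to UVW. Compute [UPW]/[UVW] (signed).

The signed ratio [UPW]/[UVW] equals the barycentric coordinate of P at vertex V, which is 4/15.

4/15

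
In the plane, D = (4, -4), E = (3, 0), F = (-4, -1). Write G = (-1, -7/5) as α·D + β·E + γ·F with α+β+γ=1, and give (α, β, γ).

(1/5, 1/5, 3/5)

Signed area of the reference triangle: [DEF] = ½·(4·(0−(-1)) + 3·(-1−(-4)) + (-4)·(-4−0)) = ½·(4 + 9 + 16) = 29/2.
[GEF] = ½·((-1)·(0−(-1)) + 3·(-1−(-7/5)) + (-4)·(-7/5−0)) = ½·(-1 + 6/5 + 28/5) = 29/10, so the D-coordinate is (29/10)/(29/2) = 1/5.
[DGF] = ½·(4·(-7/5−(-1)) + (-1)·(-1−(-4)) + (-4)·(-4−(-7/5))) = ½·(-8/5 − 3 + 52/5) = 29/10, so the E-coordinate is 1/5.
[DEG] = ½·(4·(0−(-7/5)) + 3·(-7/5−(-4)) + (-1)·(-4−0)) = ½·(28/5 + 39/5 + 4) = 87/10, so the F-coordinate is 3/5.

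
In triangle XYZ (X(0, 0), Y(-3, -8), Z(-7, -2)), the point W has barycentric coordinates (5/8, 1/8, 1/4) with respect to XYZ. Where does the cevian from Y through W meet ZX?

Line YW meets ZX where the Y-coordinate vanishes; zeroing W's Y-weight and renormalizing leaves Z, X-weights 1/4 : 5/8 → (2/7, 5/7).
So V = (2/7)·Z + (5/7)·X = (-2, -4/7).

(-2, -4/7)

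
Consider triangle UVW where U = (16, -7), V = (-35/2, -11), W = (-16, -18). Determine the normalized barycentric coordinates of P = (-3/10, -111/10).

Signed area of the reference triangle: [UVW] = ½·(16·(-11−(-18)) + (-35/2)·(-18−(-7)) + (-16)·(-7−(-11))) = ½·(112 + 385/2 − 64) = 481/4.
[PVW] = ½·((-3/10)·(-11−(-18)) + (-35/2)·(-18−(-111/10)) + (-16)·(-111/10−(-11))) = ½·(-21/10 + 483/4 + 8/5) = 481/8, so the U-coordinate is (481/8)/(481/4) = 1/2.
[UPW] = ½·(16·(-111/10−(-18)) + (-3/10)·(-18−(-7)) + (-16)·(-7−(-111/10))) = ½·(552/5 + 33/10 − 328/5) = 481/20, so the V-coordinate is 1/5.
[UVP] = ½·(16·(-11−(-111/10)) + (-35/2)·(-111/10−(-7)) + (-3/10)·(-7−(-11))) = ½·(8/5 + 287/4 − 6/5) = 1443/40, so the W-coordinate is 3/10.
Check: 1/2 + 1/5 + 3/10 = 1.

(1/2, 1/5, 3/10)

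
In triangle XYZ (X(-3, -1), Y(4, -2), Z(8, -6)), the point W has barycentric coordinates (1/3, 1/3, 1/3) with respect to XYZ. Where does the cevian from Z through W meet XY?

Line ZW meets XY where the Z-coordinate vanishes; zeroing W's Z-weight and renormalizing leaves X, Y-weights 1/3 : 1/3 → (1/2, 1/2).
So V = (1/2)·X + (1/2)·Y = (1/2, -3/2).

(1/2, -3/2)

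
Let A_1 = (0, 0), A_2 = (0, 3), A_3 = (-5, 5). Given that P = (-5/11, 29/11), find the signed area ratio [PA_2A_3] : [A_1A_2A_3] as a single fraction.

2/11

[A_1A_2A_3] = ½·(0·(3−5) + 0·(5−0) + (-5)·(0−3)) = ½·(0 + 0 + 15) = 15/2.
[PA_2A_3] = ½·((-5/11)·(3−5) + 0·(5−(29/11)) + (-5)·(29/11−3)) = ½·(10/11 + 0 + 20/11) = 15/11, so the ratio is (15/11)/(15/2) = 2/11.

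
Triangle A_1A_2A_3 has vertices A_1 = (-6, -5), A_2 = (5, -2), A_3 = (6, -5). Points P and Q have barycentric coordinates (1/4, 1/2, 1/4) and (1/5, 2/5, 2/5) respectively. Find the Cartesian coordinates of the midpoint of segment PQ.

(57/20, -73/20)

Barycentric coordinates of the midpoint are the average: (9/40, 9/20, 13/40).
Converting: (9/40)·A_1 + (9/20)·A_2 + (13/40)·A_3 = (57/20, -73/20).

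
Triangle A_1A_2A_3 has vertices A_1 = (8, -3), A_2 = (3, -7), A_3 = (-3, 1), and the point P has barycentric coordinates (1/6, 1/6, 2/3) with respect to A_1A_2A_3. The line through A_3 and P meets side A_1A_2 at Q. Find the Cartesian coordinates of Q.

(11/2, -5)

Line A_3P meets A_1A_2 where the A_3-coordinate vanishes; zeroing P's A_3-weight and renormalizing leaves A_1, A_2-weights 1/6 : 1/6 → (1/2, 1/2).
So Q = (1/2)·A_1 + (1/2)·A_2 = (11/2, -5).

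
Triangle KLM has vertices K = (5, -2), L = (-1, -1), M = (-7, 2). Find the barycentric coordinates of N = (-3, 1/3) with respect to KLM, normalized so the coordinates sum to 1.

(1/6, 1/3, 1/2)

Signed area of the reference triangle: [KLM] = ½·(5·(-1−2) + (-1)·(2−(-2)) + (-7)·(-2−(-1))) = ½·(-15 − 4 + 7) = -6.
[NLM] = ½·((-3)·(-1−2) + (-1)·(2−(1/3)) + (-7)·(1/3−(-1))) = ½·(9 − 5/3 − 28/3) = -1, so the K-coordinate is (-1)/(-6) = 1/6.
[KNM] = ½·(5·(1/3−2) + (-3)·(2−(-2)) + (-7)·(-2−(1/3))) = ½·(-25/3 − 12 + 49/3) = -2, so the L-coordinate is 1/3.
[KLN] = ½·(5·(-1−(1/3)) + (-1)·(1/3−(-2)) + (-3)·(-2−(-1))) = ½·(-20/3 − 7/3 + 3) = -3, so the M-coordinate is 1/2.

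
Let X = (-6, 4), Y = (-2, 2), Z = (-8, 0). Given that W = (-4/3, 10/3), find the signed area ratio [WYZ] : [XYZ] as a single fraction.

[XYZ] = ½·((-6)·(2−0) + (-2)·(0−4) + (-8)·(4−2)) = ½·(-12 + 8 − 16) = -10.
[WYZ] = ½·((-4/3)·(2−0) + (-2)·(0−(10/3)) + (-8)·(10/3−2)) = ½·(-8/3 + 20/3 − 32/3) = -10/3, so the ratio is (-10/3)/(-10) = 1/3.

1/3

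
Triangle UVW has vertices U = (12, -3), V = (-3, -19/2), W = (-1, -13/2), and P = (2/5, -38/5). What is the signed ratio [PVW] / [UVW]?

1/5

[UVW] = ½·(12·(-19/2−(-13/2)) + (-3)·(-13/2−(-3)) + (-1)·(-3−(-19/2))) = ½·(-36 + 21/2 − 13/2) = -16.
[PVW] = ½·((2/5)·(-19/2−(-13/2)) + (-3)·(-13/2−(-38/5)) + (-1)·(-38/5−(-19/2))) = ½·(-6/5 − 33/10 − 19/10) = -16/5, so the ratio is (-16/5)/(-16) = 1/5.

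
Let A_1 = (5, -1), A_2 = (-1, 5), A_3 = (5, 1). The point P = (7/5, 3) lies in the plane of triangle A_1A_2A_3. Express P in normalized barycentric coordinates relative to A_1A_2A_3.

Signed area of the reference triangle: [A_1A_2A_3] = ½·(5·(5−1) + (-1)·(1−(-1)) + 5·(-1−5)) = ½·(20 − 2 − 30) = -6.
[PA_2A_3] = ½·((7/5)·(5−1) + (-1)·(1−3) + 5·(3−5)) = ½·(28/5 + 2 − 10) = -6/5, so the A_1-coordinate is (-6/5)/(-6) = 1/5.
[A_1PA_3] = ½·(5·(3−1) + (7/5)·(1−(-1)) + 5·(-1−3)) = ½·(10 + 14/5 − 20) = -18/5, so the A_2-coordinate is 3/5.
[A_1A_2P] = ½·(5·(5−3) + (-1)·(3−(-1)) + (7/5)·(-1−5)) = ½·(10 − 4 − 42/5) = -6/5, so the A_3-coordinate is 1/5.
Check: 1/5 + 3/5 + 1/5 = 1.

(1/5, 3/5, 1/5)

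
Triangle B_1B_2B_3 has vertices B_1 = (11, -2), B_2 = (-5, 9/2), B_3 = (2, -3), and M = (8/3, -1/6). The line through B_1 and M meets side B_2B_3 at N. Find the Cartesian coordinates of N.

Barycentric coordinates of M with respect to B_1B_2B_3: (1/3, 1/3, 1/3).
On side B_2B_3 the B_1-coordinate is zero; dropping M's B_1-weight 1/3 and renormalizing the remaining 1/3 : 1/3 gives weights 1/2, 1/2 on B_2, B_3.
N = (1/2)·(-5, 9/2) + (1/2)·(2, -3) = (-3/2, 3/4).

(-3/2, 3/4)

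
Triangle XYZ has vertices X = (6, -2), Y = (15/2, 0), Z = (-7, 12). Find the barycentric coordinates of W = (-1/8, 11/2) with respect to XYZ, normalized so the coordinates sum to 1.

Signed area of the reference triangle: [XYZ] = ½·(6·(0−12) + (15/2)·(12−(-2)) + (-7)·(-2−0)) = ½·(-72 + 105 + 14) = 47/2.
[WYZ] = ½·((-1/8)·(0−12) + (15/2)·(12−(11/2)) + (-7)·(11/2−0)) = ½·(3/2 + 195/4 − 77/2) = 47/8, so the X-coordinate is (47/8)/(47/2) = 1/4.
[XWZ] = ½·(6·(11/2−12) + (-1/8)·(12−(-2)) + (-7)·(-2−(11/2))) = ½·(-39 − 7/4 + 105/2) = 47/8, so the Y-coordinate is 1/4.
[XYW] = ½·(6·(0−(11/2)) + (15/2)·(11/2−(-2)) + (-1/8)·(-2−0)) = ½·(-33 + 225/4 + 1/4) = 47/4, so the Z-coordinate is 1/2.
Check: 1/4 + 1/4 + 1/2 = 1.

(1/4, 1/4, 1/2)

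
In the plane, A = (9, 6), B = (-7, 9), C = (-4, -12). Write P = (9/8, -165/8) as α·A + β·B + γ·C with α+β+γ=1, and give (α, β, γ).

(1/4, -5/8, 11/8)

Signed area of the reference triangle: [ABC] = ½·(9·(9−(-12)) + (-7)·(-12−6) + (-4)·(6−9)) = ½·(189 + 126 + 12) = 327/2.
[PBC] = ½·((9/8)·(9−(-12)) + (-7)·(-12−(-165/8)) + (-4)·(-165/8−9)) = ½·(189/8 − 483/8 + 237/2) = 327/8, so the A-coordinate is (327/8)/(327/2) = 1/4.
[APC] = ½·(9·(-165/8−(-12)) + (9/8)·(-12−6) + (-4)·(6−(-165/8))) = ½·(-621/8 − 81/4 − 213/2) = -1635/16, so the B-coordinate is -5/8.
[ABP] = ½·(9·(9−(-165/8)) + (-7)·(-165/8−6) + (9/8)·(6−9)) = ½·(2133/8 + 1491/8 − 27/8) = 3597/16, so the C-coordinate is 11/8.
Check: 1/4 − 5/8 + 11/8 = 1.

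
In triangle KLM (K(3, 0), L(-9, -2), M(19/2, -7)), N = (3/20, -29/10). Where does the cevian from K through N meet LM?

(-15/14, -29/7)

Barycentric coordinates of N with respect to KLM: (3/10, 2/5, 3/10).
On side LM the K-coordinate is zero; dropping N's K-weight 3/10 and renormalizing the remaining 2/5 : 3/10 gives weights 4/7, 3/7 on L, M.
J = (4/7)·(-9, -2) + (3/7)·(19/2, -7) = (-15/14, -29/7).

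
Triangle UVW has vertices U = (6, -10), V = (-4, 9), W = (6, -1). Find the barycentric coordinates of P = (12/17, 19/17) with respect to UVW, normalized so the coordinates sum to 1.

(6/17, 9/17, 2/17)

Signed area of the reference triangle: [UVW] = ½·(6·(9−(-1)) + (-4)·(-1−(-10)) + 6·(-10−9)) = ½·(60 − 36 − 114) = -45.
[PVW] = ½·((12/17)·(9−(-1)) + (-4)·(-1−(19/17)) + 6·(19/17−9)) = ½·(120/17 + 144/17 − 804/17) = -270/17, so the U-coordinate is (-270/17)/(-45) = 6/17.
[UPW] = ½·(6·(19/17−(-1)) + (12/17)·(-1−(-10)) + 6·(-10−(19/17))) = ½·(216/17 + 108/17 − 1134/17) = -405/17, so the V-coordinate is 9/17.
[UVP] = ½·(6·(9−(19/17)) + (-4)·(19/17−(-10)) + (12/17)·(-10−9)) = ½·(804/17 − 756/17 − 228/17) = -90/17, so the W-coordinate is 2/17.
Check: 6/17 + 9/17 + 2/17 = 1.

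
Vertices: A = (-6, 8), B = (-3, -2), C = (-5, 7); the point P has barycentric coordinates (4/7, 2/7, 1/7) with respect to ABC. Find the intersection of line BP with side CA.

(-29/5, 39/5)

Line BP meets CA where the B-coordinate vanishes; zeroing P's B-weight and renormalizing leaves C, A-weights 1/7 : 4/7 → (1/5, 4/5).
So Q = (1/5)·C + (4/5)·A = (-29/5, 39/5).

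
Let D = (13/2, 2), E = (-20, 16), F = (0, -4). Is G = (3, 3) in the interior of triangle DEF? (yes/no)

yes

Barycentric coordinates of G: (4/5, 11/100, 9/100).
The three coordinates are positive, positive, positive; a point is interior exactly when all three are positive.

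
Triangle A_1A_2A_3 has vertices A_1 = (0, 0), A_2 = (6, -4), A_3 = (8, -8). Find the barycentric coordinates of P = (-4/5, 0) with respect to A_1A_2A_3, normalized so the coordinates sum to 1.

Signed area of the reference triangle: [A_1A_2A_3] = ½·(0·(-4−(-8)) + 6·(-8−0) + 8·(0−(-4))) = ½·(0 − 48 + 32) = -8.
[PA_2A_3] = ½·((-4/5)·(-4−(-8)) + 6·(-8−0) + 8·(0−(-4))) = ½·(-16/5 − 48 + 32) = -48/5, so the A_1-coordinate is (-48/5)/(-8) = 6/5.
[A_1PA_3] = ½·(0·(0−(-8)) + (-4/5)·(-8−0) + 8·(0−0)) = ½·(0 + 32/5 + 0) = 16/5, so the A_2-coordinate is -2/5.
[A_1A_2P] = ½·(0·(-4−0) + 6·(0−0) + (-4/5)·(0−(-4))) = ½·(0 + 0 − 16/5) = -8/5, so the A_3-coordinate is 1/5.
Check: 6/5 − 2/5 + 1/5 = 1.

(6/5, -2/5, 1/5)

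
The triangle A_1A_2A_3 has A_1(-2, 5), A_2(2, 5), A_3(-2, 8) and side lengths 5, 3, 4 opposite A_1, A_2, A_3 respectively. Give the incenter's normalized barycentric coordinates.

(5/12, 1/4, 1/3)

The incenter has barycentric coordinates proportional to the opposite side lengths: (5 : 3 : 4).
Normalizing by 5+3+4 = 12 gives (5/12, 1/4, 1/3).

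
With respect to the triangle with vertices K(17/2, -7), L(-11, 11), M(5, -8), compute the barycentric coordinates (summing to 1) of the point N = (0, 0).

Signed area of the reference triangle: [KLM] = ½·((17/2)·(11−(-8)) + (-11)·(-8−(-7)) + 5·(-7−11)) = ½·(323/2 + 11 − 90) = 165/4.
[NLM] = ½·(0·(11−(-8)) + (-11)·(-8−0) + 5·(0−11)) = ½·(0 + 88 − 55) = 33/2, so the K-coordinate is (33/2)/(165/4) = 2/5.
[KNM] = ½·((17/2)·(0−(-8)) + 0·(-8−(-7)) + 5·(-7−0)) = ½·(68 + 0 − 35) = 33/2, so the L-coordinate is 2/5.
[KLN] = ½·((17/2)·(11−0) + (-11)·(0−(-7)) + 0·(-7−11)) = ½·(187/2 − 77 + 0) = 33/4, so the M-coordinate is 1/5.
Check: 2/5 + 2/5 + 1/5 = 1.

(2/5, 2/5, 1/5)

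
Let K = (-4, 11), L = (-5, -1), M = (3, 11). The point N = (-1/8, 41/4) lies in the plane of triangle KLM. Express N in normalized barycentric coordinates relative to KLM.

(3/8, 1/16, 9/16)

Signed area of the reference triangle: [KLM] = ½·((-4)·(-1−11) + (-5)·(11−11) + 3·(11−(-1))) = ½·(48 + 0 + 36) = 42.
[NLM] = ½·((-1/8)·(-1−11) + (-5)·(11−(41/4)) + 3·(41/4−(-1))) = ½·(3/2 − 15/4 + 135/4) = 63/4, so the K-coordinate is (63/4)/42 = 3/8.
[KNM] = ½·((-4)·(41/4−11) + (-1/8)·(11−11) + 3·(11−(41/4))) = ½·(3 + 0 + 9/4) = 21/8, so the L-coordinate is 1/16.
[KLN] = ½·((-4)·(-1−(41/4)) + (-5)·(41/4−11) + (-1/8)·(11−(-1))) = ½·(45 + 15/4 − 3/2) = 189/8, so the M-coordinate is 9/16.
Check: 3/8 + 1/16 + 9/16 = 1.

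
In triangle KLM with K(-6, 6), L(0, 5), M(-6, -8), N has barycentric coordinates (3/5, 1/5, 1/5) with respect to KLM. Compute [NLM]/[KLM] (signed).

3/5

The signed ratio [NLM]/[KLM] equals the barycentric coordinate of N at vertex K, which is 3/5.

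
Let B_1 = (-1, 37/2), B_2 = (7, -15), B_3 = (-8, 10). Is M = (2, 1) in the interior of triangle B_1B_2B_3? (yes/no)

yes

Barycentric coordinates of M: (46/121, 296/605, 79/605).
The three coordinates are positive, positive, positive; a point is interior exactly when all three are positive.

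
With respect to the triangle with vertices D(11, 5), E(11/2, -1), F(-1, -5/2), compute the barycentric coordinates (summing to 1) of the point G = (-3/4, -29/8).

Signed area of the reference triangle: [DEF] = ½·(11·(-1−(-5/2)) + (11/2)·(-5/2−5) + (-1)·(5−(-1))) = ½·(33/2 − 165/4 − 6) = -123/8.
[GEF] = ½·((-3/4)·(-1−(-5/2)) + (11/2)·(-5/2−(-29/8)) + (-1)·(-29/8−(-1))) = ½·(-9/8 + 99/16 + 21/8) = 123/32, so the D-coordinate is (123/32)/(-123/8) = -1/4.
[DGF] = ½·(11·(-29/8−(-5/2)) + (-3/4)·(-5/2−5) + (-1)·(5−(-29/8))) = ½·(-99/8 + 45/8 − 69/8) = -123/16, so the E-coordinate is 1/2.
[DEG] = ½·(11·(-1−(-29/8)) + (11/2)·(-29/8−5) + (-3/4)·(5−(-1))) = ½·(231/8 − 759/16 − 9/2) = -369/32, so the F-coordinate is 3/4.

(-1/4, 1/2, 3/4)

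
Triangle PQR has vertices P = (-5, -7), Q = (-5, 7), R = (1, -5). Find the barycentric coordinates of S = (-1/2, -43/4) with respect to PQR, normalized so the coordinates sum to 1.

(5/8, -3/8, 3/4)

Signed area of the reference triangle: [PQR] = ½·((-5)·(7−(-5)) + (-5)·(-5−(-7)) + 1·(-7−7)) = ½·(-60 − 10 − 14) = -42.
[SQR] = ½·((-1/2)·(7−(-5)) + (-5)·(-5−(-43/4)) + 1·(-43/4−7)) = ½·(-6 − 115/4 − 71/4) = -105/4, so the P-coordinate is (-105/4)/(-42) = 5/8.
[PSR] = ½·((-5)·(-43/4−(-5)) + (-1/2)·(-5−(-7)) + 1·(-7−(-43/4))) = ½·(115/4 − 1 + 15/4) = 63/4, so the Q-coordinate is -3/8.
[PQS] = ½·((-5)·(7−(-43/4)) + (-5)·(-43/4−(-7)) + (-1/2)·(-7−7)) = ½·(-355/4 + 75/4 + 7) = -63/2, so the R-coordinate is 3/4.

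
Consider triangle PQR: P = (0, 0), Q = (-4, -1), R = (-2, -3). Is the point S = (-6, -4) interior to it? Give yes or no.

Barycentric coordinates of S: (-1, 1, 1).
The three coordinates are negative, positive, positive; a point is interior exactly when all three are positive.

no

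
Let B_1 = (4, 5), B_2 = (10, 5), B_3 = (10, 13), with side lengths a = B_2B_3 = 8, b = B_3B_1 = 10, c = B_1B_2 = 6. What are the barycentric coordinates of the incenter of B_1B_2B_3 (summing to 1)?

(1/3, 5/12, 1/4)

The incenter has barycentric coordinates proportional to the opposite side lengths: (8 : 10 : 6).
Normalizing by 8+10+6 = 24 gives (1/3, 5/12, 1/4).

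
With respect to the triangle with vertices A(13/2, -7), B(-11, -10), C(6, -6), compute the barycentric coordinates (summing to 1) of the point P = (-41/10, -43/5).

(1/5, 3/5, 1/5)

Signed area of the reference triangle: [ABC] = ½·((13/2)·(-10−(-6)) + (-11)·(-6−(-7)) + 6·(-7−(-10))) = ½·(-26 − 11 + 18) = -19/2.
[PBC] = ½·((-41/10)·(-10−(-6)) + (-11)·(-6−(-43/5)) + 6·(-43/5−(-10))) = ½·(82/5 − 143/5 + 42/5) = -19/10, so the A-coordinate is (-19/10)/(-19/2) = 1/5.
[APC] = ½·((13/2)·(-43/5−(-6)) + (-41/10)·(-6−(-7)) + 6·(-7−(-43/5))) = ½·(-169/10 − 41/10 + 48/5) = -57/10, so the B-coordinate is 3/5.
[ABP] = ½·((13/2)·(-10−(-43/5)) + (-11)·(-43/5−(-7)) + (-41/10)·(-7−(-10))) = ½·(-91/10 + 88/5 − 123/10) = -19/10, so the C-coordinate is 1/5.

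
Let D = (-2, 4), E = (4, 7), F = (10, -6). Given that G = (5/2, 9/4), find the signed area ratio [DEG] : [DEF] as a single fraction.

[DEF] = ½·((-2)·(7−(-6)) + 4·(-6−4) + 10·(4−7)) = ½·(-26 − 40 − 30) = -48.
[DEG] = ½·((-2)·(7−(9/4)) + 4·(9/4−4) + (5/2)·(4−7)) = ½·(-19/2 − 7 − 15/2) = -12, so the ratio is (-12)/(-48) = 1/4.

1/4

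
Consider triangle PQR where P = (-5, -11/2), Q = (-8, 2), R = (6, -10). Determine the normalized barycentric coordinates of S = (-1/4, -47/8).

(1/4, 1/4, 1/2)

Signed area of the reference triangle: [PQR] = ½·((-5)·(2−(-10)) + (-8)·(-10−(-11/2)) + 6·(-11/2−2)) = ½·(-60 + 36 − 45) = -69/2.
[SQR] = ½·((-1/4)·(2−(-10)) + (-8)·(-10−(-47/8)) + 6·(-47/8−2)) = ½·(-3 + 33 − 189/4) = -69/8, so the P-coordinate is (-69/8)/(-69/2) = 1/4.
[PSR] = ½·((-5)·(-47/8−(-10)) + (-1/4)·(-10−(-11/2)) + 6·(-11/2−(-47/8))) = ½·(-165/8 + 9/8 + 9/4) = -69/8, so the Q-coordinate is 1/4.
[PQS] = ½·((-5)·(2−(-47/8)) + (-8)·(-47/8−(-11/2)) + (-1/4)·(-11/2−2)) = ½·(-315/8 + 3 + 15/8) = -69/4, so the R-coordinate is 1/2.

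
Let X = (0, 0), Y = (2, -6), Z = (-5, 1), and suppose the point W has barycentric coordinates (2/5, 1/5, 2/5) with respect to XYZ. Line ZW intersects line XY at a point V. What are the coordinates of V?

(2/3, -2)

Line ZW meets XY where the Z-coordinate vanishes; zeroing W's Z-weight and renormalizing leaves X, Y-weights 2/5 : 1/5 → (2/3, 1/3).
So V = (2/3)·X + (1/3)·Y = (2/3, -2).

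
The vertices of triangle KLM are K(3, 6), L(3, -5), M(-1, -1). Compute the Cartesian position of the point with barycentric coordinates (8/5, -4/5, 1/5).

N = (8/5)·K + (-4/5)·L + (1/5)·M.
x-coordinate: (8/5)·3 + (-4/5)·3 + (1/5)·(-1) = 11/5.
y-coordinate: (8/5)·6 + (-4/5)·(-5) + (1/5)·(-1) = 67/5.

(11/5, 67/5)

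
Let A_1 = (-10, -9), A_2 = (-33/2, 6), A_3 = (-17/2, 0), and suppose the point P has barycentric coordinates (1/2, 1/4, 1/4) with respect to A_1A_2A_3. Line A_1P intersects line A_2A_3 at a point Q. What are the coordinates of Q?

Line A_1P meets A_2A_3 where the A_1-coordinate vanishes; zeroing P's A_1-weight and renormalizing leaves A_2, A_3-weights 1/4 : 1/4 → (1/2, 1/2).
So Q = (1/2)·A_2 + (1/2)·A_3 = (-25/2, 3).

(-25/2, 3)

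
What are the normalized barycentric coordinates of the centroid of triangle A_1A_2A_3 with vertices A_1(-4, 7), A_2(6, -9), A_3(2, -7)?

(1/3, 1/3, 1/3)

The centroid is the average of the vertices, so each weight is 1/3.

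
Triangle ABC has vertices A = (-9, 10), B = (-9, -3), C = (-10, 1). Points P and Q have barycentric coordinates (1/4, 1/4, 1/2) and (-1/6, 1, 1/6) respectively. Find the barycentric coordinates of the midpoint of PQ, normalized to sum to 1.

(1/24, 5/8, 1/3)

Since both coordinate triples sum to 1, the midpoint's barycentrics are the componentwise average.
(1/4+-1/6)/2 = 1/24; similarly 5/8 and 1/3.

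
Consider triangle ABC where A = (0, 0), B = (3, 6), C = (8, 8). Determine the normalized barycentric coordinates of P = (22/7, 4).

(3/7, 2/7, 2/7)

Signed area of the reference triangle: [ABC] = ½·(0·(6−8) + 3·(8−0) + 8·(0−6)) = ½·(0 + 24 − 48) = -12.
[PBC] = ½·((22/7)·(6−8) + 3·(8−4) + 8·(4−6)) = ½·(-44/7 + 12 − 16) = -36/7, so the A-coordinate is (-36/7)/(-12) = 3/7.
[APC] = ½·(0·(4−8) + (22/7)·(8−0) + 8·(0−4)) = ½·(0 + 176/7 − 32) = -24/7, so the B-coordinate is 2/7.
[ABP] = ½·(0·(6−4) + 3·(4−0) + (22/7)·(0−6)) = ½·(0 + 12 − 132/7) = -24/7, so the C-coordinate is 2/7.
Check: 3/7 + 2/7 + 2/7 = 1.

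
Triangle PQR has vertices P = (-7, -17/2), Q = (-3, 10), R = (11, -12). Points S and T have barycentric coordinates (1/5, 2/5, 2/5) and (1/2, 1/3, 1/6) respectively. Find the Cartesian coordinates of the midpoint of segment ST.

Barycentric coordinates of the midpoint are the average: (7/20, 11/30, 17/60).
Converting: (7/20)·P + (11/30)·Q + (17/60)·R = (-13/30, -65/24).

(-13/30, -65/24)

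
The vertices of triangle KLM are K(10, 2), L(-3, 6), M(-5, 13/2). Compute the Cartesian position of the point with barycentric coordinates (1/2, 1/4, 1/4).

(3, 33/8)

N = (1/2)·K + (1/4)·L + (1/4)·M.
x-coordinate: (1/2)·10 + (1/4)·(-3) + (1/4)·(-5) = 3.
y-coordinate: (1/2)·2 + (1/4)·6 + (1/4)·(13/2) = 33/8.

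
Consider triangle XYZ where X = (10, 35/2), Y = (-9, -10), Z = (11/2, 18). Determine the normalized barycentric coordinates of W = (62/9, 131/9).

(2/3, 1/9, 2/9)

Signed area of the reference triangle: [XYZ] = ½·(10·(-10−18) + (-9)·(18−(35/2)) + (11/2)·(35/2−(-10))) = ½·(-280 − 9/2 + 605/4) = -533/8.
[WYZ] = ½·((62/9)·(-10−18) + (-9)·(18−(131/9)) + (11/2)·(131/9−(-10))) = ½·(-1736/9 − 31 + 2431/18) = -533/12, so the X-coordinate is (-533/12)/(-533/8) = 2/3.
[XWZ] = ½·(10·(131/9−18) + (62/9)·(18−(35/2)) + (11/2)·(35/2−(131/9))) = ½·(-310/9 + 31/9 + 583/36) = -533/72, so the Y-coordinate is 1/9.
[XYW] = ½·(10·(-10−(131/9)) + (-9)·(131/9−(35/2)) + (62/9)·(35/2−(-10))) = ½·(-2210/9 + 53/2 + 1705/9) = -533/36, so the Z-coordinate is 2/9.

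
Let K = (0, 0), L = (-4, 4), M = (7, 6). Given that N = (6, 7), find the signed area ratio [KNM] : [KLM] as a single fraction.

1/4

[KLM] = ½·(0·(4−6) + (-4)·(6−0) + 7·(0−4)) = ½·(0 − 24 − 28) = -26.
[KNM] = ½·(0·(7−6) + 6·(6−0) + 7·(0−7)) = ½·(0 + 36 − 49) = -13/2, so the ratio is (-13/2)/(-26) = 1/4.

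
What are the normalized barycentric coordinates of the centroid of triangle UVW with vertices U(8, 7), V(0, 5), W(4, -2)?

The centroid is the average of the vertices, so each weight is 1/3.

(1/3, 1/3, 1/3)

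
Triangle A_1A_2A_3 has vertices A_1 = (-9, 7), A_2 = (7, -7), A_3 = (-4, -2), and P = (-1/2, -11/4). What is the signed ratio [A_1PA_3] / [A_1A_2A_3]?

3/8

[A_1A_2A_3] = ½·((-9)·(-7−(-2)) + 7·(-2−7) + (-4)·(7−(-7))) = ½·(45 − 63 − 56) = -37.
[A_1PA_3] = ½·((-9)·(-11/4−(-2)) + (-1/2)·(-2−7) + (-4)·(7−(-11/4))) = ½·(27/4 + 9/2 − 39) = -111/8, so the ratio is (-111/8)/(-37) = 3/8.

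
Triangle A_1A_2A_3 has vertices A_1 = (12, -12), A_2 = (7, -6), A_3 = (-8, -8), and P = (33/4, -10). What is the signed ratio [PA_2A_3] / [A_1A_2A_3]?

5/8

[A_1A_2A_3] = ½·(12·(-6−(-8)) + 7·(-8−(-12)) + (-8)·(-12−(-6))) = ½·(24 + 28 + 48) = 50.
[PA_2A_3] = ½·((33/4)·(-6−(-8)) + 7·(-8−(-10)) + (-8)·(-10−(-6))) = ½·(33/2 + 14 + 32) = 125/4, so the ratio is (125/4)/50 = 5/8.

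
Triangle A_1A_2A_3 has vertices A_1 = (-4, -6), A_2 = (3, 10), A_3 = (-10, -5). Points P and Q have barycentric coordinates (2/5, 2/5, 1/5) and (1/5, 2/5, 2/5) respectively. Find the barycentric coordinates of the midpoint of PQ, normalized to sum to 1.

Since both coordinate triples sum to 1, the midpoint's barycentrics are the componentwise average.
(2/5+1/5)/2 = 3/10; similarly 2/5 and 3/10.

(3/10, 2/5, 3/10)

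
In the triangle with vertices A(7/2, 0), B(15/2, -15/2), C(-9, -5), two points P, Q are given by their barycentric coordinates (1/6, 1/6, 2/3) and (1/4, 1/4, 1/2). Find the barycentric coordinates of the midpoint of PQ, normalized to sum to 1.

(5/24, 5/24, 7/12)

Since both coordinate triples sum to 1, the midpoint's barycentrics are the componentwise average.
(1/6+1/4)/2 = 5/24; similarly 5/24 and 7/12.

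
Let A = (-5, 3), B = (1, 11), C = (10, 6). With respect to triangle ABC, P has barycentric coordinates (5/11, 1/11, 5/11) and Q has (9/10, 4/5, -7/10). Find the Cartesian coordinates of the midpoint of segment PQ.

Barycentric coordinates of the midpoint are the average: (149/220, 49/110, -27/220).
Converting: (149/220)·A + (49/110)·B + (-27/220)·C = (-917/220, 1363/220).

(-917/220, 1363/220)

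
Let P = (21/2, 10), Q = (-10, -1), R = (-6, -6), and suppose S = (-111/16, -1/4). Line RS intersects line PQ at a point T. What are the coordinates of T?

Barycentric coordinates of S with respect to PQR: (1/8, 3/4, 1/8).
On side PQ the R-coordinate is zero; dropping S's R-weight 1/8 and renormalizing the remaining 1/8 : 3/4 gives weights 1/7, 6/7 on P, Q.
T = (1/7)·(21/2, 10) + (6/7)·(-10, -1) = (-99/14, 4/7).

(-99/14, 4/7)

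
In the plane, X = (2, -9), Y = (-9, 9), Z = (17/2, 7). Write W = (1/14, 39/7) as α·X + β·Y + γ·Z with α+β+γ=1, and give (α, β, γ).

Signed area of the reference triangle: [XYZ] = ½·(2·(9−7) + (-9)·(7−(-9)) + (17/2)·(-9−9)) = ½·(4 − 144 − 153) = -293/2.
[WYZ] = ½·((1/14)·(9−7) + (-9)·(7−(39/7)) + (17/2)·(39/7−9)) = ½·(1/7 − 90/7 − 204/7) = -293/14, so the X-coordinate is (-293/14)/(-293/2) = 1/7.
[XWZ] = ½·(2·(39/7−7) + (1/14)·(7−(-9)) + (17/2)·(-9−(39/7))) = ½·(-20/7 + 8/7 − 867/7) = -879/14, so the Y-coordinate is 3/7.
[XYW] = ½·(2·(9−(39/7)) + (-9)·(39/7−(-9)) + (1/14)·(-9−9)) = ½·(48/7 − 918/7 − 9/7) = -879/14, so the Z-coordinate is 3/7.
Check: 1/7 + 3/7 + 3/7 = 1.

(1/7, 3/7, 3/7)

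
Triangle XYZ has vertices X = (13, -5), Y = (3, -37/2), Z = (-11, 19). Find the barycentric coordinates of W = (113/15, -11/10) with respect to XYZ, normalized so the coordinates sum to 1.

Signed area of the reference triangle: [XYZ] = ½·(13·(-37/2−19) + 3·(19−(-5)) + (-11)·(-5−(-37/2))) = ½·(-975/2 + 72 − 297/2) = -282.
[WYZ] = ½·((113/15)·(-37/2−19) + 3·(19−(-11/10)) + (-11)·(-11/10−(-37/2))) = ½·(-565/2 + 603/10 − 957/5) = -1034/5, so the X-coordinate is (-1034/5)/(-282) = 11/15.
[XWZ] = ½·(13·(-11/10−19) + (113/15)·(19−(-5)) + (-11)·(-5−(-11/10))) = ½·(-2613/10 + 904/5 + 429/10) = -94/5, so the Y-coordinate is 1/15.
[XYW] = ½·(13·(-37/2−(-11/10)) + 3·(-11/10−(-5)) + (113/15)·(-5−(-37/2))) = ½·(-1131/5 + 117/10 + 1017/10) = -282/5, so the Z-coordinate is 1/5.
Check: 11/15 + 1/15 + 1/5 = 1.

(11/15, 1/15, 1/5)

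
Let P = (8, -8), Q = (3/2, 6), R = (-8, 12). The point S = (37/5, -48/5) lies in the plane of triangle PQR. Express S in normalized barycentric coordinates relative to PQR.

Signed area of the reference triangle: [PQR] = ½·(8·(6−12) + (3/2)·(12−(-8)) + (-8)·(-8−6)) = ½·(-48 + 30 + 112) = 47.
[SQR] = ½·((37/5)·(6−12) + (3/2)·(12−(-48/5)) + (-8)·(-48/5−6)) = ½·(-222/5 + 162/5 + 624/5) = 282/5, so the P-coordinate is (282/5)/47 = 6/5.
[PSR] = ½·(8·(-48/5−12) + (37/5)·(12−(-8)) + (-8)·(-8−(-48/5))) = ½·(-864/5 + 148 − 64/5) = -94/5, so the Q-coordinate is -2/5.
[PQS] = ½·(8·(6−(-48/5)) + (3/2)·(-48/5−(-8)) + (37/5)·(-8−6)) = ½·(624/5 − 12/5 − 518/5) = 47/5, so the R-coordinate is 1/5.

(6/5, -2/5, 1/5)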